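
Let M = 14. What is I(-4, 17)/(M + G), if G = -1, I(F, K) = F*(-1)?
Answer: 4/13 ≈ 0.30769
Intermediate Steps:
I(F, K) = -F
I(-4, 17)/(M + G) = (-1*(-4))/(14 - 1) = 4/13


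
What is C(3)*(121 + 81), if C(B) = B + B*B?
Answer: 2424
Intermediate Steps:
C(B) = B + B**2
C(3)*(121 + 81) = (3*(1 + 3))*(121 + 81) = (3*4)*202 = 12*202 = 2424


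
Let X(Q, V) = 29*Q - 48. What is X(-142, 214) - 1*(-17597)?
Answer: 13431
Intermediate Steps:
X(Q, V) = -48 + 29*Q
X(-142, 214) - 1*(-17597) = (-48 + 29*(-142)) - 1*(-17597) = (-48 - 4118) + 17597 = -4166 + 17597 = 13431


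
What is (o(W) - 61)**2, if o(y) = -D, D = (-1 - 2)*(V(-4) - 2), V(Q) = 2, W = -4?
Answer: 3721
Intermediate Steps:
D = 0 (D = (-1 - 2)*(2 - 2) = -3*0 = 0)
o(y) = 0 (o(y) = -1*0 = 0)
(o(W) - 61)**2 = (0 - 61)**2 = (-61)**2 = 3721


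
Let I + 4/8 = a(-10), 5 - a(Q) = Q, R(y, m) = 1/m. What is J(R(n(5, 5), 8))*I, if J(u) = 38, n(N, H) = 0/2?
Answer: 551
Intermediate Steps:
n(N, H) = 0 (n(N, H) = 0*(½) = 0)
a(Q) = 5 - Q
I = 29/2 (I = -½ + (5 - 1*(-10)) = -½ + (5 + 10) = -½ + 15 = 29/2 ≈ 14.500)
J(R(n(5, 5), 8))*I = 38*(29/2) = 551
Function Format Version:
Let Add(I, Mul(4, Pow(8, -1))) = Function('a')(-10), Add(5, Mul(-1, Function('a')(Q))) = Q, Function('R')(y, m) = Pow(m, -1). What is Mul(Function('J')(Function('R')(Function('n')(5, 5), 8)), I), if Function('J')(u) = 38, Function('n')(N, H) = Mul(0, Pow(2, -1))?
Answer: 551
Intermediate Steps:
Function('n')(N, H) = 0 (Function('n')(N, H) = Mul(0, Rational(1, 2)) = 0)
Function('a')(Q) = Add(5, Mul(-1, Q))
I = Rational(29, 2) (I = Add(Rational(-1, 2), Add(5, Mul(-1, -10))) = Add(Rational(-1, 2), Add(5, 10)) = Add(Rational(-1, 2), 15) = Rational(29, 2) ≈ 14.500)
Mul(Function('J')(Function('R')(Function('n')(5, 5), 8)), I) = Mul(38, Rational(29, 2)) = 551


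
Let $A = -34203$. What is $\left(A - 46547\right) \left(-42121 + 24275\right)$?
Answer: $1441064500$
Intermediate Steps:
$\left(A - 46547\right) \left(-42121 + 24275\right) = \left(-34203 - 46547\right) \left(-42121 + 24275\right) = \left(-80750\right) \left(-17846\right) = 1441064500$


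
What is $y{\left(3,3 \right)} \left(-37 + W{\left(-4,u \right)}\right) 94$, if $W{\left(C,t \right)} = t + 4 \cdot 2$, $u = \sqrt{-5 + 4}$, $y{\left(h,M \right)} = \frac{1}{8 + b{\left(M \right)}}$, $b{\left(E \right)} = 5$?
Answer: $- \frac{2726}{13} + \frac{94 i}{13} \approx -209.69 + 7.2308 i$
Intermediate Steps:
$y{\left(h,M \right)} = \frac{1}{13}$ ($y{\left(h,M \right)} = \frac{1}{8 + 5} = \frac{1}{13}$)
$u = i$ ($u = \sqrt{-1} = i \approx 1.0 i$)
$W{\left(C,t \right)} = 8 + t$ ($W{\left(C,t \right)} = t + 8 = 8 + t$)
$y{\left(3,3 \right)} \left(-37 + W{\left(-4,u \right)}\right) 94 = \frac{-37 + \left(8 + i\right)}{13} \cdot 94 = \frac{-29 + i}{13} \cdot 94 = \left(- \frac{29}{13} + \frac{i}{13}\right) 94 = - \frac{2726}{13} + \frac{94 i}{13}$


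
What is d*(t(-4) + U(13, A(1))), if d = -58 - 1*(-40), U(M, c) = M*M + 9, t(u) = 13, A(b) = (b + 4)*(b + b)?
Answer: -3438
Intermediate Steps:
A(b) = 2*b*(4 + b) (A(b) = (4 + b)*(2*b) = 2*b*(4 + b))
U(M, c) = 9 + M² (U(M, c) = M² + 9 = 9 + M²)
d = -18 (d = -58 + 40 = -18)
d*(t(-4) + U(13, A(1))) = -18*(13 + (9 + 13²)) = -18*(13 + (9 + 169)) = -18*(13 + 178) = -18*191 = -3438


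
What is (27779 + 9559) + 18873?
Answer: 56211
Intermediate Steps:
(27779 + 9559) + 18873 = 37338 + 18873 = 56211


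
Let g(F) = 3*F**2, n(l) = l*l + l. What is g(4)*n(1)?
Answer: 96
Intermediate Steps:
n(l) = l + l**2 (n(l) = l**2 + l = l + l**2)
g(4)*n(1) = (3*4**2)*(1*(1 + 1)) = (3*16)*(1*2) = 48*2 = 96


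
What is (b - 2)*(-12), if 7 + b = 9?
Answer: 0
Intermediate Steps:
b = 2 (b = -7 + 9 = 2)
(b - 2)*(-12) = (2 - 2)*(-12) = 0*(-12) = 0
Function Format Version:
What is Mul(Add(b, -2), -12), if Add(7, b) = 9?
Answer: 0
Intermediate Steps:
b = 2 (b = Add(-7, 9) = 2)
Mul(Add(b, -2), -12) = Mul(Add(2, -2), -12) = Mul(0, -12) = 0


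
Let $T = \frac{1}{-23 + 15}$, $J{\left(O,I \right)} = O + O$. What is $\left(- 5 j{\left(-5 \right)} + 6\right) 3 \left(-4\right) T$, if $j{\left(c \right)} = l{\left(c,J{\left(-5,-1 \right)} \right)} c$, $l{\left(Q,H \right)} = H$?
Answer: $-366$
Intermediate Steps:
$J{\left(O,I \right)} = 2 O$
$T = - \frac{1}{8}$ ($T = \frac{1}{-8} = - \frac{1}{8} \approx -0.125$)
$j{\left(c \right)} = - 10 c$ ($j{\left(c \right)} = 2 \left(-5\right) c = - 10 c$)
$\left(- 5 j{\left(-5 \right)} + 6\right) 3 \left(-4\right) T = \left(- 5 \left(\left(-10\right) \left(-5\right)\right) + 6\right) 3 \left(-4\right) \left(- \frac{1}{8}\right) = \left(\left(-5\right) 50 + 6\right) \left(-12\right) \left(- \frac{1}{8}\right) = \left(-250 + 6\right) \left(-12\right) \left(- \frac{1}{8}\right) = \left(-244\right) \left(-12\right) \left(- \frac{1}{8}\right) = 2928 \left(- \frac{1}{8}\right) = -366$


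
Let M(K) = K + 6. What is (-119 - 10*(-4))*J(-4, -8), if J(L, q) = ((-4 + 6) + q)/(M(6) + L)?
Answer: 237/4 ≈ 59.250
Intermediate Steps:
M(K) = 6 + K
J(L, q) = (2 + q)/(12 + L) (J(L, q) = ((-4 + 6) + q)/((6 + 6) + L) = (2 + q)/(12 + L))
(-119 - 10*(-4))*J(-4, -8) = (-119 - 10*(-4))*((2 - 8)/(12 - 4)) = (-119 + 40)*(-6/8) = -79*(-6)/8 = -79*(-3/4) = 237/4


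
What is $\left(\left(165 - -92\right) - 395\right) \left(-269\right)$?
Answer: $37122$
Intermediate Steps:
$\left(\left(165 - -92\right) - 395\right) \left(-269\right) = \left(\left(165 + 92\right) - 395\right) \left(-269\right) = \left(257 - 395\right) \left(-269\right) = \left(-138\right) \left(-269\right) = 37122$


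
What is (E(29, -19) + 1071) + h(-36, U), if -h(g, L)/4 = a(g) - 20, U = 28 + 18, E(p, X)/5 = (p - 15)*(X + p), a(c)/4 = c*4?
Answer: 4155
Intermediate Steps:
a(c) = 16*c (a(c) = 4*(c*4) = 4*(4*c) = 16*c)
E(p, X) = 5*(-15 + p)*(X + p) (E(p, X) = 5*((p - 15)*(X + p)) = 5*((-15 + p)*(X + p)) = 5*(-15 + p)*(X + p))
U = 46
h(g, L) = 80 - 64*g (h(g, L) = -4*(16*g - 20) = -4*(-20 + 16*g) = 80 - 64*g)
(E(29, -19) + 1071) + h(-36, U) = ((-75*(-19) - 75*29 + 5*29² + 5*(-19)*29) + 1071) + (80 - 64*(-36)) = ((1425 - 2175 + 5*841 - 2755) + 1071) + (80 + 2304) = ((1425 - 2175 + 4205 - 2755) + 1071) + 2384 = (700 + 1071) + 2384 = 1771 + 2384 = 4155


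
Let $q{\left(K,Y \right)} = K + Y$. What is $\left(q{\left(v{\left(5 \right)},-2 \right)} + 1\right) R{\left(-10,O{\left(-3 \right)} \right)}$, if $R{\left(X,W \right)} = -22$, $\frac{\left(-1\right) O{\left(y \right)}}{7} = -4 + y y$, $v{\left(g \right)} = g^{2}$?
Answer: $-528$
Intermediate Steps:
$O{\left(y \right)} = 28 - 7 y^{2}$ ($O{\left(y \right)} = - 7 \left(-4 + y y\right) = - 7 \left(-4 + y^{2}\right) = 28 - 7 y^{2}$)
$\left(q{\left(v{\left(5 \right)},-2 \right)} + 1\right) R{\left(-10,O{\left(-3 \right)} \right)} = \left(\left(5^{2} - 2\right) + 1\right) \left(-22\right) = \left(\left(25 - 2\right) + 1\right) \left(-22\right) = \left(23 + 1\right) \left(-22\right) = 24 \left(-22\right) = -528$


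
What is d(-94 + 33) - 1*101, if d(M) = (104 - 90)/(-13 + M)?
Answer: -3744/37 ≈ -101.19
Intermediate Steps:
d(M) = 14/(-13 + M)
d(-94 + 33) - 1*101 = 14/(-13 + (-94 + 33)) - 1*101 = 14/(-13 - 61) - 101 = 14/(-74) - 101 = 14*(-1/74) - 101 = -7/37 - 101 = -3744/37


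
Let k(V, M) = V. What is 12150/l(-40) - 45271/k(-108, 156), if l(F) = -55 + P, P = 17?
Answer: 204049/2052 ≈ 99.439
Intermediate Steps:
l(F) = -38 (l(F) = -55 + 17 = -38)
12150/l(-40) - 45271/k(-108, 156) = 12150/(-38) - 45271/(-108) = 12150*(-1/38) - 45271*(-1/108) = -6075/19 + 45271/108 = 204049/2052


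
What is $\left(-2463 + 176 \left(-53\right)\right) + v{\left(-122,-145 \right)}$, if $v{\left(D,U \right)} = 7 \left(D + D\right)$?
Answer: $-13499$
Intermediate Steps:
$v{\left(D,U \right)} = 14 D$ ($v{\left(D,U \right)} = 7 \cdot 2 D = 14 D$)
$\left(-2463 + 176 \left(-53\right)\right) + v{\left(-122,-145 \right)} = \left(-2463 + 176 \left(-53\right)\right) + 14 \left(-122\right) = \left(-2463 - 9328\right) - 1708 = -11791 - 1708 = -13499$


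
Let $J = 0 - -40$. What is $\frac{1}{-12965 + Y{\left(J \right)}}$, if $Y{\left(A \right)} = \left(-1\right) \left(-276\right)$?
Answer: $- \frac{1}{12689} \approx -7.8808 \cdot 10^{-5}$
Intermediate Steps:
$J = 40$ ($J = 0 + 40 = 40$)
$Y{\left(A \right)} = 276$
$\frac{1}{-12965 + Y{\left(J \right)}} = \frac{1}{-12965 + 276} = \frac{1}{-12689} = - \frac{1}{12689}$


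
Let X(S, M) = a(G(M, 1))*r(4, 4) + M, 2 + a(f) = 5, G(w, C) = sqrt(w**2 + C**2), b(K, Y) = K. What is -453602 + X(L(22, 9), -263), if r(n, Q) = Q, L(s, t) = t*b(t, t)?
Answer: -453853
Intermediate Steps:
G(w, C) = sqrt(C**2 + w**2)
L(s, t) = t**2 (L(s, t) = t*t = t**2)
a(f) = 3 (a(f) = -2 + 5 = 3)
X(S, M) = 12 + M (X(S, M) = 3*4 + M = 12 + M)
-453602 + X(L(22, 9), -263) = -453602 + (12 - 263) = -453602 - 251 = -453853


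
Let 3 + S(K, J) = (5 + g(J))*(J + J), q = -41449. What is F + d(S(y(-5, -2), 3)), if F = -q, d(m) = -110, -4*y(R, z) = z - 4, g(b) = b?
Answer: 41339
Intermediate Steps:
y(R, z) = 1 - z/4 (y(R, z) = -(z - 4)/4 = -(-4 + z)/4 = 1 - z/4)
S(K, J) = -3 + 2*J*(5 + J) (S(K, J) = -3 + (5 + J)*(J + J) = -3 + (5 + J)*(2*J) = -3 + 2*J*(5 + J))
F = 41449 (F = -1*(-41449) = 41449)
F + d(S(y(-5, -2), 3)) = 41449 - 110 = 41339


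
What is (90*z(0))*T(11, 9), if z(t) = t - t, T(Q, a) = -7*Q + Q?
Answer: 0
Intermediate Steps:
T(Q, a) = -6*Q
z(t) = 0
(90*z(0))*T(11, 9) = (90*0)*(-6*11) = 0*(-66) = 0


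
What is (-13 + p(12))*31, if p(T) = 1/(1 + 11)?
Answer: -4805/12 ≈ -400.42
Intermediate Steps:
p(T) = 1/12
(-13 + p(12))*31 = (-13 + 1/12)*31 = -155/12*31 = -4805/12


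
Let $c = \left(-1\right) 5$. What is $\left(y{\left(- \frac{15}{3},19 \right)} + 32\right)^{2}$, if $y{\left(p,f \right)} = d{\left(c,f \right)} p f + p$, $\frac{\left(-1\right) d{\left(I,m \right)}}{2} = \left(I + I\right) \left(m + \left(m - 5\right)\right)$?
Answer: $3927904929$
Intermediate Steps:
$c = -5$
$d{\left(I,m \right)} = - 4 I \left(-5 + 2 m\right)$ ($d{\left(I,m \right)} = - 2 \left(I + I\right) \left(m + \left(m - 5\right)\right) = - 2 \cdot 2 I \left(m + \left(-5 + m\right)\right) = - 2 \cdot 2 I \left(-5 + 2 m\right) = - 4 I \left(-5 + 2 m\right)$)
$y{\left(p,f \right)} = p + f p \left(-100 + 40 f\right)$ ($y{\left(p,f \right)} = 4 \left(-5\right) \left(5 - 2 f\right) p f + p = \left(-100 + 40 f\right) p f + p = p \left(-100 + 40 f\right) f + p = f p \left(-100 + 40 f\right) + p = p + f p \left(-100 + 40 f\right)$)
$\left(y{\left(- \frac{15}{3},19 \right)} + 32\right)^{2} = \left(- \frac{15}{3} \left(1 - 1900 + 40 \cdot 19^{2}\right) + 32\right)^{2} = \left(\left(-15\right) \frac{1}{3} \left(1 - 1900 + 40 \cdot 361\right) + 32\right)^{2} = \left(- 5 \left(1 - 1900 + 14440\right) + 32\right)^{2} = \left(\left(-5\right) 12541 + 32\right)^{2} = \left(-62705 + 32\right)^{2} = \left(-62673\right)^{2} = 3927904929$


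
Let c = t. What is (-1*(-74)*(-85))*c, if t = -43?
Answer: 270470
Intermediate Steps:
c = -43
(-1*(-74)*(-85))*c = (-1*(-74)*(-85))*(-43) = (74*(-85))*(-43) = -6290*(-43) = 270470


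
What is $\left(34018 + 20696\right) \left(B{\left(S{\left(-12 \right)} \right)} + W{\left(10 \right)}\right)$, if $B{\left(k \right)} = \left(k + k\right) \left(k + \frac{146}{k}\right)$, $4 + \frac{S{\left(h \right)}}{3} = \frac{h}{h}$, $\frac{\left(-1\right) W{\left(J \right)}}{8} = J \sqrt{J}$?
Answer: $24840156 - 4377120 \sqrt{10} \approx 1.0998 \cdot 10^{7}$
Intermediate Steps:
$W{\left(J \right)} = - 8 J^{\frac{3}{2}}$ ($W{\left(J \right)} = - 8 J \sqrt{J} = - 8 J^{\frac{3}{2}}$)
$S{\left(h \right)} = -9$ ($S{\left(h \right)} = -12 + 3 \frac{h}{h} = -12 + 3 \cdot 1 = -12 + 3 = -9$)
$B{\left(k \right)} = 2 k \left(k + \frac{146}{k}\right)$
$\left(34018 + 20696\right) \left(B{\left(S{\left(-12 \right)} \right)} + W{\left(10 \right)}\right) = \left(34018 + 20696\right) \left(\left(292 + 2 \left(-9\right)^{2}\right) - 8 \cdot 10^{\frac{3}{2}}\right) = 54714 \left(\left(292 + 2 \cdot 81\right) - 8 \cdot 10 \sqrt{10}\right) = 54714 \left(\left(292 + 162\right) - 80 \sqrt{10}\right) = 54714 \left(454 - 80 \sqrt{10}\right) = 24840156 - 4377120 \sqrt{10}$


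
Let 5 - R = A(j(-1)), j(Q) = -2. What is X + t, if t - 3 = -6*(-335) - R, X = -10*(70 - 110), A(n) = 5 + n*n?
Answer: 2417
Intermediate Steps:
A(n) = 5 + n²
X = 400 (X = -10*(-40) = 400)
R = -4 (R = 5 - (5 + (-2)²) = 5 - (5 + 4) = 5 - 1*9 = 5 - 9 = -4)
t = 2017 (t = 3 + (-6*(-335) - 1*(-4)) = 3 + (2010 + 4) = 3 + 2014 = 2017)
X + t = 400 + 2017 = 2417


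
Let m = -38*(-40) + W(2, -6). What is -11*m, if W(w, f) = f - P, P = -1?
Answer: -16665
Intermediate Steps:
W(w, f) = 1 + f (W(w, f) = f - 1*(-1) = f + 1 = 1 + f)
m = 1515 (m = -38*(-40) + (1 - 6) = 1520 - 5 = 1515)
-11*m = -11*1515 = -16665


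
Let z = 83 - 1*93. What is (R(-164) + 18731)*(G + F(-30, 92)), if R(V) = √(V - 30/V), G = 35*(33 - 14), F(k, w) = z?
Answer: 12268805 + 655*I*√1101506/82 ≈ 1.2269e+7 + 8383.4*I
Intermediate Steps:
z = -10 (z = 83 - 93 = -10)
F(k, w) = -10
G = 665 (G = 35*19 = 665)
(R(-164) + 18731)*(G + F(-30, 92)) = (√(-164 - 30/(-164)) + 18731)*(665 - 10) = (√(-164 - 30*(-1/164)) + 18731)*655 = (√(-164 + 15/82) + 18731)*655 = (√(-13433/82) + 18731)*655 = (I*√1101506/82 + 18731)*655 = (18731 + I*√1101506/82)*655 = 12268805 + 655*I*√1101506/82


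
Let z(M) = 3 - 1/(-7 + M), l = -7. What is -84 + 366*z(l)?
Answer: 7281/7 ≈ 1040.1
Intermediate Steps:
-84 + 366*z(l) = -84 + 366*((-22 + 3*(-7))/(-7 - 7)) = -84 + 366*((-22 - 21)/(-14)) = -84 + 366*(-1/14*(-43)) = -84 + 366*(43/14) = -84 + 7869/7 = 7281/7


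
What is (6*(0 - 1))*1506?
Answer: -9036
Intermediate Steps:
(6*(0 - 1))*1506 = (6*(-1))*1506 = -6*1506 = -9036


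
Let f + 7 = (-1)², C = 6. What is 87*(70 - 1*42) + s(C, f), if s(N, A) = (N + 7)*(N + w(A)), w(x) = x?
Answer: 2436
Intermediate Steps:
f = -6 (f = -7 + (-1)² = -7 + 1 = -6)
s(N, A) = (7 + N)*(A + N) (s(N, A) = (N + 7)*(N + A) = (7 + N)*(A + N))
87*(70 - 1*42) + s(C, f) = 87*(70 - 1*42) + (6² + 7*(-6) + 7*6 - 6*6) = 87*(70 - 42) + (36 - 42 + 42 - 36) = 87*28 + 0 = 2436 + 0 = 2436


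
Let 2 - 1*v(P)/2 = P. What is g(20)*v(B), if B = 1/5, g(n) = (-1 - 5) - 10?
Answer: -288/5 ≈ -57.600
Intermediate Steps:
g(n) = -16 (g(n) = -6 - 10 = -16)
B = 1/5 ≈ 0.20000
v(P) = 4 - 2*P
g(20)*v(B) = -16*(4 - 2*1/5) = -16*(4 - 2/5) = -16*18/5 = -288/5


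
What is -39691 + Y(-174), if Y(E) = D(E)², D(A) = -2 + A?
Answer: -8715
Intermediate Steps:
Y(E) = (-2 + E)²
-39691 + Y(-174) = -39691 + (-2 - 174)² = -39691 + (-176)² = -39691 + 30976 = -8715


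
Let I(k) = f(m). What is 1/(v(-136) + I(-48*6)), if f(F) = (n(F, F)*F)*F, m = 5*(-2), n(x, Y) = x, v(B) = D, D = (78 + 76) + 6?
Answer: -1/840 ≈ -0.0011905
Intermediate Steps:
D = 160 (D = 154 + 6 = 160)
v(B) = 160
m = -10
f(F) = F³ (f(F) = (F*F)*F = F²*F = F³)
I(k) = -1000 (I(k) = (-10)³ = -1000)
1/(v(-136) + I(-48*6)) = 1/(160 - 1000) = 1/(-840) = -1/840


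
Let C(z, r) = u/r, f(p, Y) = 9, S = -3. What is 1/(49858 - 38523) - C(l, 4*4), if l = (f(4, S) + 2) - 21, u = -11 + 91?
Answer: -56674/11335 ≈ -4.9999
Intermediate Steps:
u = 80
l = -10 (l = (9 + 2) - 21 = 11 - 21 = -10)
C(z, r) = 80/r
1/(49858 - 38523) - C(l, 4*4) = 1/(49858 - 38523) - 80/(4*4) = 1/11335 - 80/16 = 1/11335 - 1*5 = 1/11335 - 5 = -56674/11335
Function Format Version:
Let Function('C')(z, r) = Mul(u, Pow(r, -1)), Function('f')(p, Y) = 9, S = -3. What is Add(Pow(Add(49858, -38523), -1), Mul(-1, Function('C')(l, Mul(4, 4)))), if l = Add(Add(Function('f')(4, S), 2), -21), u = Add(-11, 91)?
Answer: Rational(-56674, 11335) ≈ -4.9999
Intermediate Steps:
u = 80
l = -10 (l = Add(Add(9, 2), -21) = Add(11, -21) = -10)
Function('C')(z, r) = Mul(80, Pow(r, -1))
Add(Pow(Add(49858, -38523), -1), Mul(-1, Function('C')(l, Mul(4, 4)))) = Add(Pow(Add(49858, -38523), -1), Mul(-1, Mul(80, Pow(Mul(4, 4), -1)))) = Add(Pow(11335, -1), Mul(-1, Mul(80, Pow(16, -1)))) = Add(Rational(1, 11335), Mul(-1, Mul(80, Rational(1, 16)))) = Add(Rational(1, 11335), Mul(-1, 5)) = Add(Rational(1, 11335), -5) = Rational(-56674, 11335)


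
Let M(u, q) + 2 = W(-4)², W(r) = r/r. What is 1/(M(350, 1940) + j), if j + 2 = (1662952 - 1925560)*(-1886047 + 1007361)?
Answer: 1/230749973085 ≈ 4.3337e-12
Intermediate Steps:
W(r) = 1
M(u, q) = -1 (M(u, q) = -2 + 1² = -2 + 1 = -1)
j = 230749973086 (j = -2 + (1662952 - 1925560)*(-1886047 + 1007361) = -2 - 262608*(-878686) = -2 + 230749973088 = 230749973086)
1/(M(350, 1940) + j) = 1/(-1 + 230749973086) = 1/230749973085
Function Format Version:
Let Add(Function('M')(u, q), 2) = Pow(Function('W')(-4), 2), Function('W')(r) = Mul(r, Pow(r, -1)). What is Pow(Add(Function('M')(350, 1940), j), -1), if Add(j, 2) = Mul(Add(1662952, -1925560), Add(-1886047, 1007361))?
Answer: Rational(1, 230749973085) ≈ 4.3337e-12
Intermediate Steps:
Function('W')(r) = 1
Function('M')(u, q) = -1 (Function('M')(u, q) = Add(-2, Pow(1, 2)) = Add(-2, 1) = -1)
j = 230749973086 (j = Add(-2, Mul(Add(1662952, -1925560), Add(-1886047, 1007361))) = Add(-2, Mul(-262608, -878686)) = Add(-2, 230749973088) = 230749973086)
Pow(Add(Function('M')(350, 1940), j), -1) = Pow(Add(-1, 230749973086), -1) = Pow(230749973085, -1) = Rational(1, 230749973085)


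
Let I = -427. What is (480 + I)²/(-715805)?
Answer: -2809/715805 ≈ -0.0039243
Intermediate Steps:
(480 + I)²/(-715805) = (480 - 427)²/(-715805) = 53²*(-1/715805) = 2809*(-1/715805) = -2809/715805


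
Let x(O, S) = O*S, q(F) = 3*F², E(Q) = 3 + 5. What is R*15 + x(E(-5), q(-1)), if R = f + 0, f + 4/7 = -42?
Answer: -4302/7 ≈ -614.57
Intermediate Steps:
f = -298/7 (f = -4/7 - 42 = -298/7 ≈ -42.571)
E(Q) = 8
R = -298/7 (R = -298/7 + 0 = -298/7 ≈ -42.571)
R*15 + x(E(-5), q(-1)) = -298/7*15 + 8*(3*(-1)²) = -4470/7 + 8*(3*1) = -4470/7 + 8*3 = -4470/7 + 24 = -4302/7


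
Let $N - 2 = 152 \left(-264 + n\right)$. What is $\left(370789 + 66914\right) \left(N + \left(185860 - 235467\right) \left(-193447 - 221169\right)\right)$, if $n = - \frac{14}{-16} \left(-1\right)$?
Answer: $9002594614765059$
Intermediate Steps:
$n = - \frac{7}{8}$ ($n = \left(-14\right) \left(- \frac{1}{16}\right) \left(-1\right) = \frac{7}{8} \left(-1\right) = - \frac{7}{8} \approx -0.875$)
$N = -40259$ ($N = 2 + 152 \left(-264 - \frac{7}{8}\right) = 2 + 152 \left(- \frac{2119}{8}\right) = 2 - 40261 = -40259$)
$\left(370789 + 66914\right) \left(N + \left(185860 - 235467\right) \left(-193447 - 221169\right)\right) = \left(370789 + 66914\right) \left(-40259 + \left(185860 - 235467\right) \left(-193447 - 221169\right)\right) = 437703 \left(-40259 - -20567855912\right) = 437703 \left(-40259 + 20567855912\right) = 437703 \cdot 20567815653 = 9002594614765059$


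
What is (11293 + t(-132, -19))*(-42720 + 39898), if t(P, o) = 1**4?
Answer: -31871668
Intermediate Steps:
t(P, o) = 1
(11293 + t(-132, -19))*(-42720 + 39898) = (11293 + 1)*(-42720 + 39898) = 11294*(-2822) = -31871668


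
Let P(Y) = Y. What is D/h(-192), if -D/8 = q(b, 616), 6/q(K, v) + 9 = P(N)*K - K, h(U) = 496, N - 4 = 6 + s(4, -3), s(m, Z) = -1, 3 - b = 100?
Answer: 3/24335 ≈ 0.00012328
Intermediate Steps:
b = -97 (b = 3 - 1*100 = 3 - 100 = -97)
N = 9 (N = 4 + (6 - 1) = 4 + 5 = 9)
q(K, v) = 6/(-9 + 8*K) (q(K, v) = 6/(-9 + (9*K - K)) = 6/(-9 + 8*K))
D = 48/785 (D = -48/(-9 + 8*(-97)) = -48/(-9 - 776) = -48/(-785) = -48*(-1)/785 = -8*(-6/785) = 48/785 ≈ 0.061146)
D/h(-192) = (48/785)/496 = (48/785)*(1/496) = 3/24335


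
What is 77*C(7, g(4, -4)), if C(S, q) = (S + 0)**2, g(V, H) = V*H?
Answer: 3773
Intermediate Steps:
g(V, H) = H*V
C(S, q) = S**2
77*C(7, g(4, -4)) = 77*7**2 = 77*49 = 3773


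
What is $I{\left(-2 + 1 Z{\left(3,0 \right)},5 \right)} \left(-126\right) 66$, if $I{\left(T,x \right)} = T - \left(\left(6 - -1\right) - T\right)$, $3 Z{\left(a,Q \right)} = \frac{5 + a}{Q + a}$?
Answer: $76692$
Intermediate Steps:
$Z{\left(a,Q \right)} = \frac{5 + a}{3 \left(Q + a\right)}$ ($Z{\left(a,Q \right)} = \frac{\left(5 + a\right) \frac{1}{Q + a}}{3} = \frac{\frac{1}{Q + a} \left(5 + a\right)}{3} = \frac{5 + a}{3 \left(Q + a\right)}$)
$I{\left(T,x \right)} = -7 + 2 T$ ($I{\left(T,x \right)} = T - \left(\left(6 + 1\right) - T\right) = T - \left(7 - T\right) = T + \left(-7 + T\right) = -7 + 2 T$)
$I{\left(-2 + 1 Z{\left(3,0 \right)},5 \right)} \left(-126\right) 66 = \left(-7 + 2 \left(-2 + 1 \frac{5 + 3}{3 \left(0 + 3\right)}\right)\right) \left(-126\right) 66 = \left(-7 + 2 \left(-2 + 1 \cdot \frac{1}{3} \cdot \frac{1}{3} \cdot 8\right)\right) \left(-126\right) 66 = \left(-7 + 2 \left(-2 + 1 \cdot \frac{8}{9}\right)\right) \left(-126\right) 66 = \left(-7 + 2 \left(-2 + \frac{8}{9}\right)\right) \left(-126\right) 66 = \left(-7 + 2 \left(- \frac{10}{9}\right)\right) \left(-126\right) 66 = \left(-7 - \frac{20}{9}\right) \left(-126\right) 66 = \left(- \frac{83}{9}\right) \left(-126\right) 66 = 1162 \cdot 66 = 76692$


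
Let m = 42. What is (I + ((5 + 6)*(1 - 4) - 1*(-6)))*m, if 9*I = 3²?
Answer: -1092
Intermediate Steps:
I = 1 (I = (⅑)*3² = (⅑)*9 = 1)
(I + ((5 + 6)*(1 - 4) - 1*(-6)))*m = (1 + ((5 + 6)*(1 - 4) - 1*(-6)))*42 = (1 + (11*(-3) + 6))*42 = (1 + (-33 + 6))*42 = (1 - 27)*42 = -26*42 = -1092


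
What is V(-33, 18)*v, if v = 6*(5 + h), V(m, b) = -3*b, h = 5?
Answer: -3240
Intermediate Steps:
v = 60 (v = 6*(5 + 5) = 6*10 = 60)
V(-33, 18)*v = -3*18*60 = -54*60 = -3240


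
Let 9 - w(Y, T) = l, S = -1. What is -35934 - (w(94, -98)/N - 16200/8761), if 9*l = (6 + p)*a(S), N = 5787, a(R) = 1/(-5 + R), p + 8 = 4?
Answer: -49187433273610/1368897489 ≈ -35932.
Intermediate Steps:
p = -4 (p = -8 + 4 = -4)
l = -1/27 (l = ((6 - 4)/(-5 - 1))/9 = (2/(-6))/9 = (2*(-⅙))/9 = (⅑)*(-⅓) = -1/27 ≈ -0.037037)
w(Y, T) = 244/27 (w(Y, T) = 9 - 1*(-1/27) = 9 + 1/27 = 244/27)
-35934 - (w(94, -98)/N - 16200/8761) = -35934 - ((244/27)/5787 - 16200/8761) = -35934 - ((244/27)*(1/5787) - 16200*1/8761) = -35934 - (244/156249 - 16200/8761) = -35934 - 1*(-2529096116/1368897489) = -35934 + 2529096116/1368897489 = -49187433273610/1368897489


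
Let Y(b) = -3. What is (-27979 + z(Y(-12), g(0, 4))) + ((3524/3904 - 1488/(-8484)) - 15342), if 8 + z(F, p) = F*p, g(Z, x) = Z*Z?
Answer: -29897652637/690032 ≈ -43328.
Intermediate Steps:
g(Z, x) = Z²
z(F, p) = -8 + F*p
(-27979 + z(Y(-12), g(0, 4))) + ((3524/3904 - 1488/(-8484)) - 15342) = (-27979 + (-8 - 3*0²)) + ((3524/3904 - 1488/(-8484)) - 15342) = (-27979 + (-8 - 3*0)) + ((3524*(1/3904) - 1488*(-1/8484)) - 15342) = (-27979 + (-8 + 0)) + ((881/976 + 124/707) - 15342) = (-27979 - 8) + (743891/690032 - 15342) = -27987 - 10585727053/690032 = -29897652637/690032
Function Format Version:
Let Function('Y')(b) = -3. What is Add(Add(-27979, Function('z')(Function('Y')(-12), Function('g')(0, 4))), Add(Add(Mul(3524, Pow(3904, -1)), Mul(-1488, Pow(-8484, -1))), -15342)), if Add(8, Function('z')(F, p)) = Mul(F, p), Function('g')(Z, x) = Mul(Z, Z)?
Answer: Rational(-29897652637, 690032) ≈ -43328.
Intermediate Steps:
Function('g')(Z, x) = Pow(Z, 2)
Function('z')(F, p) = Add(-8, Mul(F, p))
Add(Add(-27979, Function('z')(Function('Y')(-12), Function('g')(0, 4))), Add(Add(Mul(3524, Pow(3904, -1)), Mul(-1488, Pow(-8484, -1))), -15342)) = Add(Add(-27979, Add(-8, Mul(-3, Pow(0, 2)))), Add(Add(Mul(3524, Pow(3904, -1)), Mul(-1488, Pow(-8484, -1))), -15342)) = Add(Add(-27979, Add(-8, Mul(-3, 0))), Add(Add(Mul(3524, Rational(1, 3904)), Mul(-1488, Rational(-1, 8484))), -15342)) = Add(Add(-27979, Add(-8, 0)), Add(Add(Rational(881, 976), Rational(124, 707)), -15342)) = Add(Add(-27979, -8), Add(Rational(743891, 690032), -15342)) = Add(-27987, Rational(-10585727053, 690032)) = Rational(-29897652637, 690032)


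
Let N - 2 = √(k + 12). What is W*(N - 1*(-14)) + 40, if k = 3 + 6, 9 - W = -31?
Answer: 680 + 40*√21 ≈ 863.30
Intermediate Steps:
W = 40 (W = 9 - 1*(-31) = 9 + 31 = 40)
k = 9
N = 2 + √21 (N = 2 + √(9 + 12) = 2 + √21 ≈ 6.5826)
W*(N - 1*(-14)) + 40 = 40*((2 + √21) - 1*(-14)) + 40 = 40*((2 + √21) + 14) + 40 = 40*(16 + √21) + 40 = (640 + 40*√21) + 40 = 680 + 40*√21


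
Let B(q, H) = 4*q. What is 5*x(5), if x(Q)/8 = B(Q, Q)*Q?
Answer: 4000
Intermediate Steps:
x(Q) = 32*Q² (x(Q) = 8*((4*Q)*Q) = 8*(4*Q²) = 32*Q²)
5*x(5) = 5*(32*5²) = 5*(32*25) = 5*800 = 4000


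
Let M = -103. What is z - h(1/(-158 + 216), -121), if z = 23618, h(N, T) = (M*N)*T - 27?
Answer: 1358947/58 ≈ 23430.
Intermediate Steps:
h(N, T) = -27 - 103*N*T (h(N, T) = (-103*N)*T - 27 = -103*N*T - 27 = -27 - 103*N*T)
z - h(1/(-158 + 216), -121) = 23618 - (-27 - 103*(-121)/(-158 + 216)) = 23618 - (-27 - 103*(-121)/58) = 23618 - (-27 - 103*1/58*(-121)) = 23618 - (-27 + 12463/58) = 23618 - 1*10897/58 = 23618 - 10897/58 = 1358947/58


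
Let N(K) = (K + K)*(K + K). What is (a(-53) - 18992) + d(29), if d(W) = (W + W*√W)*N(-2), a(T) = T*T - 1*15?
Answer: -15734 + 464*√29 ≈ -13235.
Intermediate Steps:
N(K) = 4*K² (N(K) = (2*K)*(2*K) = 4*K²)
a(T) = -15 + T² (a(T) = T² - 15 = -15 + T²)
d(W) = 16*W + 16*W^(3/2) (d(W) = (W + W*√W)*(4*(-2)²) = (W + W^(3/2))*(4*4) = (W + W^(3/2))*16 = 16*W + 16*W^(3/2))
(a(-53) - 18992) + d(29) = ((-15 + (-53)²) - 18992) + (16*29 + 16*29^(3/2)) = ((-15 + 2809) - 18992) + (464 + 16*(29*√29)) = (2794 - 18992) + (464 + 464*√29) = -16198 + (464 + 464*√29) = -15734 + 464*√29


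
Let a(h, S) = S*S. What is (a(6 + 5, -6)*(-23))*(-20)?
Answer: 16560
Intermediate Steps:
a(h, S) = S**2
(a(6 + 5, -6)*(-23))*(-20) = ((-6)**2*(-23))*(-20) = (36*(-23))*(-20) = -828*(-20) = 16560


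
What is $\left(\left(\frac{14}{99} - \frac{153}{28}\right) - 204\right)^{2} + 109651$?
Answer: $\frac{1179238468633}{7683984} \approx 1.5347 \cdot 10^{5}$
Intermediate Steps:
$\left(\left(\frac{14}{99} - \frac{153}{28}\right) - 204\right)^{2} + 109651 = \left(- \frac{14755}{2772} - 204\right)^{2} + 109651 = \left(- \frac{580243}{2772}\right)^{2} + 109651 = \frac{336681939049}{7683984} + 109651 = \frac{1179238468633}{7683984}$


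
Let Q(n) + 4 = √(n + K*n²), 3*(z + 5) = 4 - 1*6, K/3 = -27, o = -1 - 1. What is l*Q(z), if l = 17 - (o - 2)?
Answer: -84 + 14*I*√5865 ≈ -84.0 + 1072.2*I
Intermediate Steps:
o = -2
K = -81 (K = 3*(-27) = -81)
z = -17/3 (z = -5 + (4 - 1*6)/3 = -5 + (4 - 6)/3 = -5 + (⅓)*(-2) = -5 - ⅔ = -17/3 ≈ -5.6667)
l = 21 (l = 17 - (-2 - 2) = 17 - 1*(-4) = 17 + 4 = 21)
Q(n) = -4 + √(n - 81*n²)
l*Q(z) = 21*(-4 + √(-17*(1 - 81*(-17/3))/3)) = 21*(-4 + √(-17*(1 + 459)/3)) = 21*(-4 + √(-17/3*460)) = 21*(-4 + √(-7820/3)) = 21*(-4 + 2*I*√5865/3) = -84 + 14*I*√5865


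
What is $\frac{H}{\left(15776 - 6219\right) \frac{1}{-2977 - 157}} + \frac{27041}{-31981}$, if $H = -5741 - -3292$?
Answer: $\frac{245201053009}{305642417} \approx 802.25$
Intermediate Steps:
$H = -2449$ ($H = -5741 + 3292 = -2449$)
$\frac{H}{\left(15776 - 6219\right) \frac{1}{-2977 - 157}} + \frac{27041}{-31981} = - \frac{2449}{\left(15776 - 6219\right) \frac{1}{-2977 - 157}} + \frac{27041}{-31981} = - \frac{2449}{9557 \frac{1}{-3134}} + 27041 \left(- \frac{1}{31981}\right) = - \frac{2449}{9557 \left(- \frac{1}{3134}\right)} - \frac{27041}{31981} = - \frac{2449}{- \frac{9557}{3134}} - \frac{27041}{31981} = \left(-2449\right) \left(- \frac{3134}{9557}\right) - \frac{27041}{31981} = \frac{7675166}{9557} - \frac{27041}{31981} = \frac{245201053009}{305642417}$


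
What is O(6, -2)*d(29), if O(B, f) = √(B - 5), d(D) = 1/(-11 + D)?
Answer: 1/18 ≈ 0.055556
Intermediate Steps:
O(B, f) = √(-5 + B)
O(6, -2)*d(29) = √(-5 + 6)/(-11 + 29) = √1/18 = 1*(1/18) = 1/18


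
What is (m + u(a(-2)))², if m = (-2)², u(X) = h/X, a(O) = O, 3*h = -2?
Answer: 169/9 ≈ 18.778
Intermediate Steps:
h = -⅔ (h = (⅓)*(-2) = -⅔ ≈ -0.66667)
u(X) = -2/(3*X)
m = 4
(m + u(a(-2)))² = (4 - ⅔/(-2))² = (4 - ⅔*(-½))² = (4 + ⅓)² = (13/3)² = 169/9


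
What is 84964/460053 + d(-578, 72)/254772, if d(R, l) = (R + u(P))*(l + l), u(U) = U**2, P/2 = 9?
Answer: 4056860/98660457 ≈ 0.041119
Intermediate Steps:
P = 18 (P = 2*9 = 18)
d(R, l) = 2*l*(324 + R) (d(R, l) = (R + 18**2)*(l + l) = (R + 324)*(2*l) = (324 + R)*(2*l) = 2*l*(324 + R))
84964/460053 + d(-578, 72)/254772 = 84964/460053 + (2*72*(324 - 578))/254772 = 84964*(1/460053) + (2*72*(-254))*(1/254772) = 7724/41823 - 36576*1/254772 = 7724/41823 - 1016/7077 = 4056860/98660457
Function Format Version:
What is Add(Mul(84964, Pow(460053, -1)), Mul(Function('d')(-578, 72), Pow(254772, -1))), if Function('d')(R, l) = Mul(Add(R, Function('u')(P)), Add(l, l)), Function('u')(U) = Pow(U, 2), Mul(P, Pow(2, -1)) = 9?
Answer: Rational(4056860, 98660457) ≈ 0.041119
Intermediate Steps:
P = 18 (P = Mul(2, 9) = 18)
Function('d')(R, l) = Mul(2, l, Add(324, R)) (Function('d')(R, l) = Mul(Add(R, Pow(18, 2)), Add(l, l)) = Mul(Add(R, 324), Mul(2, l)) = Mul(Add(324, R), Mul(2, l)) = Mul(2, l, Add(324, R)))
Add(Mul(84964, Pow(460053, -1)), Mul(Function('d')(-578, 72), Pow(254772, -1))) = Add(Mul(84964, Pow(460053, -1)), Mul(Mul(2, 72, Add(324, -578)), Pow(254772, -1))) = Add(Mul(84964, Rational(1, 460053)), Mul(Mul(2, 72, -254), Rational(1, 254772))) = Add(Rational(7724, 41823), Mul(-36576, Rational(1, 254772))) = Add(Rational(7724, 41823), Rational(-1016, 7077)) = Rational(4056860, 98660457)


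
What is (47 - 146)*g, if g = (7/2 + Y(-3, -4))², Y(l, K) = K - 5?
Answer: -11979/4 ≈ -2994.8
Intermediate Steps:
Y(l, K) = -5 + K
g = 121/4 (g = (7/2 + (-5 - 4))² = (7*(½) - 9)² = (7/2 - 9)² = (-11/2)² = 121/4 ≈ 30.250)
(47 - 146)*g = (47 - 146)*(121/4) = -99*121/4 = -11979/4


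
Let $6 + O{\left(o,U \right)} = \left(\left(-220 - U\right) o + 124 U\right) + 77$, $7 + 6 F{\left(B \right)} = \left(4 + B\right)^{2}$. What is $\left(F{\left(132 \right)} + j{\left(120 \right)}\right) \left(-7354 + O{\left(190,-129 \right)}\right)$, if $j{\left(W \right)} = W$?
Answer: $- \frac{259763307}{2} \approx -1.2988 \cdot 10^{8}$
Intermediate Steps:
$F{\left(B \right)} = - \frac{7}{6} + \frac{\left(4 + B\right)^{2}}{6}$
$O{\left(o,U \right)} = 71 + 124 U + o \left(-220 - U\right)$ ($O{\left(o,U \right)} = -6 + \left(\left(\left(-220 - U\right) o + 124 U\right) + 77\right) = -6 + \left(\left(o \left(-220 - U\right) + 124 U\right) + 77\right) = -6 + \left(\left(124 U + o \left(-220 - U\right)\right) + 77\right) = -6 + \left(77 + 124 U + o \left(-220 - U\right)\right) = 71 + 124 U + o \left(-220 - U\right)$)
$\left(F{\left(132 \right)} + j{\left(120 \right)}\right) \left(-7354 + O{\left(190,-129 \right)}\right) = \left(\left(- \frac{7}{6} + \frac{\left(4 + 132\right)^{2}}{6}\right) + 120\right) \left(-7354 + \left(71 - 41800 + 124 \left(-129\right) - \left(-129\right) 190\right)\right) = \left(\left(- \frac{7}{6} + \frac{136^{2}}{6}\right) + 120\right) \left(-7354 + \left(71 - 41800 - 15996 + 24510\right)\right) = \left(\left(- \frac{7}{6} + \frac{1}{6} \cdot 18496\right) + 120\right) \left(-7354 - 33215\right) = \left(\left(- \frac{7}{6} + \frac{9248}{3}\right) + 120\right) \left(-40569\right) = \left(\frac{6163}{2} + 120\right) \left(-40569\right) = \frac{6403}{2} \left(-40569\right) = - \frac{259763307}{2}$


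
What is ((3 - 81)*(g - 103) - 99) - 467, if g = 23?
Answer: 5674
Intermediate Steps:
((3 - 81)*(g - 103) - 99) - 467 = ((3 - 81)*(23 - 103) - 99) - 467 = (-78*(-80) - 99) - 467 = (6240 - 99) - 467 = 6141 - 467 = 5674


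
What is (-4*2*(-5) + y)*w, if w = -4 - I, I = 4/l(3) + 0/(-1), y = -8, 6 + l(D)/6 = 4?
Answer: -352/3 ≈ -117.33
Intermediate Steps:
l(D) = -12 (l(D) = -36 + 6*4 = -36 + 24 = -12)
I = -1/3 (I = 4/(-12) + 0/(-1) = 4*(-1/12) + 0*(-1) = -1/3 + 0 = -1/3 ≈ -0.33333)
w = -11/3 (w = -4 - 1*(-1/3) = -4 + 1/3 = -11/3 ≈ -3.6667)
(-4*2*(-5) + y)*w = (-4*2*(-5) - 8)*(-11/3) = (-8*(-5) - 8)*(-11/3) = (40 - 8)*(-11/3) = 32*(-11/3) = -352/3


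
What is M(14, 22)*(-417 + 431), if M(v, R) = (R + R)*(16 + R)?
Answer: 23408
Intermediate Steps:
M(v, R) = 2*R*(16 + R) (M(v, R) = (2*R)*(16 + R) = 2*R*(16 + R))
M(14, 22)*(-417 + 431) = (2*22*(16 + 22))*(-417 + 431) = (2*22*38)*14 = 1672*14 = 23408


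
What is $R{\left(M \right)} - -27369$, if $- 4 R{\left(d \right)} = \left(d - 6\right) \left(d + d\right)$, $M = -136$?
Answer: $17713$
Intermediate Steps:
$R{\left(d \right)} = - \frac{d \left(-6 + d\right)}{2}$ ($R{\left(d \right)} = - \frac{\left(d - 6\right) \left(d + d\right)}{4} = - \frac{\left(-6 + d\right) 2 d}{4} = - \frac{2 d \left(-6 + d\right)}{4} = - \frac{d \left(-6 + d\right)}{2}$)
$R{\left(M \right)} - -27369 = \frac{1}{2} \left(-136\right) \left(6 - -136\right) - -27369 = \frac{1}{2} \left(-136\right) \left(6 + 136\right) + 27369 = \frac{1}{2} \left(-136\right) 142 + 27369 = -9656 + 27369 = 17713$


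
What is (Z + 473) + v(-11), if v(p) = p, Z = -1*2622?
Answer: -2160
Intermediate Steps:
Z = -2622
(Z + 473) + v(-11) = (-2622 + 473) - 11 = -2149 - 11 = -2160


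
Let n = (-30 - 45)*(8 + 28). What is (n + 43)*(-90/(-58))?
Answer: -119565/29 ≈ -4122.9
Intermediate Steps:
n = -2700 (n = -75*36 = -2700)
(n + 43)*(-90/(-58)) = (-2700 + 43)*(-90/(-58)) = -(-239130)*(-1)/58 = -2657*45/29 = -119565/29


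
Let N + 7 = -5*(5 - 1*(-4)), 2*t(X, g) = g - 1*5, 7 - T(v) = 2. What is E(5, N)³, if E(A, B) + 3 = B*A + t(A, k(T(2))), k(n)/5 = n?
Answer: -16194277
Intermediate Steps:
T(v) = 5 (T(v) = 7 - 1*2 = 7 - 2 = 5)
k(n) = 5*n
t(X, g) = -5/2 + g/2 (t(X, g) = (g - 1*5)/2 = (g - 5)/2 = (-5 + g)/2 = -5/2 + g/2)
N = -52 (N = -7 - 5*(5 - 1*(-4)) = -7 - 5*(5 + 4) = -7 - 5*9 = -7 - 45 = -52)
E(A, B) = 7 + A*B (E(A, B) = -3 + (B*A + (-5/2 + (5*5)/2)) = -3 + (A*B + (-5/2 + (½)*25)) = -3 + (A*B + (-5/2 + 25/2)) = -3 + (A*B + 10) = -3 + (10 + A*B) = 7 + A*B)
E(5, N)³ = (7 + 5*(-52))³ = (7 - 260)³ = (-253)³ = -16194277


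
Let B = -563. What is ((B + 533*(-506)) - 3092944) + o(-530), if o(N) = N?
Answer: -3363735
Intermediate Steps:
((B + 533*(-506)) - 3092944) + o(-530) = ((-563 + 533*(-506)) - 3092944) - 530 = ((-563 - 269698) - 3092944) - 530 = (-270261 - 3092944) - 530 = -3363205 - 530 = -3363735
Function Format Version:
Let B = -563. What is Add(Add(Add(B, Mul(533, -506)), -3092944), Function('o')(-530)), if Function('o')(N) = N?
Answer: -3363735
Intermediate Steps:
Add(Add(Add(B, Mul(533, -506)), -3092944), Function('o')(-530)) = Add(Add(Add(-563, Mul(533, -506)), -3092944), -530) = Add(Add(Add(-563, -269698), -3092944), -530) = Add(Add(-270261, -3092944), -530) = Add(-3363205, -530) = -3363735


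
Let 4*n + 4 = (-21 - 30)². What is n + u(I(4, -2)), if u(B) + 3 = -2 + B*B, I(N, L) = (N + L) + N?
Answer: 2721/4 ≈ 680.25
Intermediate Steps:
I(N, L) = L + 2*N (I(N, L) = (L + N) + N = L + 2*N)
n = 2597/4 (n = -1 + (-21 - 30)²/4 = -1 + (¼)*(-51)² = -1 + (¼)*2601 = -1 + 2601/4 = 2597/4 ≈ 649.25)
u(B) = -5 + B² (u(B) = -3 + (-2 + B*B) = -3 + (-2 + B²) = -5 + B²)
n + u(I(4, -2)) = 2597/4 + (-5 + (-2 + 2*4)²) = 2597/4 + (-5 + (-2 + 8)²) = 2597/4 + (-5 + 6²) = 2597/4 + (-5 + 36) = 2597/4 + 31 = 2721/4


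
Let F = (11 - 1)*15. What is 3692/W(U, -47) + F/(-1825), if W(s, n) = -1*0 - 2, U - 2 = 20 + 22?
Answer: -134764/73 ≈ -1846.1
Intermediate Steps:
U = 44 (U = 2 + (20 + 22) = 2 + 42 = 44)
W(s, n) = -2 (W(s, n) = 0 - 2 = -2)
F = 150 (F = 10*15 = 150)
3692/W(U, -47) + F/(-1825) = 3692/(-2) + 150/(-1825) = 3692*(-½) + 150*(-1/1825) = -1846 - 6/73 = -134764/73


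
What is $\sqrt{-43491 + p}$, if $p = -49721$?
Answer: $2 i \sqrt{23303} \approx 305.31 i$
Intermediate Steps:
$\sqrt{-43491 + p} = \sqrt{-43491 - 49721} = \sqrt{-93212} = 2 i \sqrt{23303}$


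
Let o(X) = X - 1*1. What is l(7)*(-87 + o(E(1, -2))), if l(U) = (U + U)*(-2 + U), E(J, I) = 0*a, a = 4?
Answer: -6160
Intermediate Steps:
E(J, I) = 0 (E(J, I) = 0*4 = 0)
o(X) = -1 + X (o(X) = X - 1 = -1 + X)
l(U) = 2*U*(-2 + U) (l(U) = (2*U)*(-2 + U) = 2*U*(-2 + U))
l(7)*(-87 + o(E(1, -2))) = (2*7*(-2 + 7))*(-87 + (-1 + 0)) = (2*7*5)*(-87 - 1) = 70*(-88) = -6160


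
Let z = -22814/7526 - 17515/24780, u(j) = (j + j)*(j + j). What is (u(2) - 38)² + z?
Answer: 8956608271/18649428 ≈ 480.26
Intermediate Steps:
u(j) = 4*j² (u(j) = (2*j)*(2*j) = 4*j²)
z = -69714881/18649428 (z = -22814*1/7526 - 17515*1/24780 = -11407/3763 - 3503/4956 = -69714881/18649428 ≈ -3.7382)
(u(2) - 38)² + z = (4*2² - 38)² - 69714881/18649428 = (4*4 - 38)² - 69714881/18649428 = (16 - 38)² - 69714881/18649428 = (-22)² - 69714881/18649428 = 484 - 69714881/18649428 = 8956608271/18649428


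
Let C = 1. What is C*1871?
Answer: 1871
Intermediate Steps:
C*1871 = 1*1871 = 1871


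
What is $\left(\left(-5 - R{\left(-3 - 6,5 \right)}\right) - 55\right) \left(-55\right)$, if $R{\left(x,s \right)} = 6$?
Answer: $3630$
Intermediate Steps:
$\left(\left(-5 - R{\left(-3 - 6,5 \right)}\right) - 55\right) \left(-55\right) = \left(\left(-5 - 6\right) - 55\right) \left(-55\right) = \left(-11 - 55\right) \left(-55\right) = \left(-66\right) \left(-55\right) = 3630$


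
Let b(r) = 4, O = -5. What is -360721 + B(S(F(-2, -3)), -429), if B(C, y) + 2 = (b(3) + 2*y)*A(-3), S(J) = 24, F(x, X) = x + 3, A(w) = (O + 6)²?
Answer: -361577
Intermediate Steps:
A(w) = 1 (A(w) = (-5 + 6)² = 1² = 1)
F(x, X) = 3 + x
B(C, y) = 2 + 2*y (B(C, y) = -2 + (4 + 2*y)*1 = -2 + (4 + 2*y) = 2 + 2*y)
-360721 + B(S(F(-2, -3)), -429) = -360721 + (2 + 2*(-429)) = -360721 + (2 - 858) = -360721 - 856 = -361577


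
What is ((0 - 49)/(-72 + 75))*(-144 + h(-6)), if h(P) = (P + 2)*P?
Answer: 1960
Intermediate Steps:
h(P) = P*(2 + P) (h(P) = (2 + P)*P = P*(2 + P))
((0 - 49)/(-72 + 75))*(-144 + h(-6)) = ((0 - 49)/(-72 + 75))*(-144 - 6*(2 - 6)) = (-49/3)*(-144 - 6*(-4)) = (-49*1/3)*(-144 + 24) = -49/3*(-120) = 1960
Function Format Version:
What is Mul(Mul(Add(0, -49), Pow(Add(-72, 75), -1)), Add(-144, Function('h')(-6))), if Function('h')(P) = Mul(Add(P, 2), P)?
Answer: 1960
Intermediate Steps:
Function('h')(P) = Mul(P, Add(2, P)) (Function('h')(P) = Mul(Add(2, P), P) = Mul(P, Add(2, P)))
Mul(Mul(Add(0, -49), Pow(Add(-72, 75), -1)), Add(-144, Function('h')(-6))) = Mul(Mul(Add(0, -49), Pow(Add(-72, 75), -1)), Add(-144, Mul(-6, Add(2, -6)))) = Mul(Mul(-49, Pow(3, -1)), Add(-144, Mul(-6, -4))) = Mul(Mul(-49, Rational(1, 3)), Add(-144, 24)) = Mul(Rational(-49, 3), -120) = 1960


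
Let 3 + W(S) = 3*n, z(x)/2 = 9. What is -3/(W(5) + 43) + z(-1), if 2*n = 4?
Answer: 825/46 ≈ 17.935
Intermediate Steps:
n = 2 (n = (1/2)*4 = 2)
z(x) = 18 (z(x) = 2*9 = 18)
W(S) = 3 (W(S) = -3 + 3*2 = -3 + 6 = 3)
-3/(W(5) + 43) + z(-1) = -3/(3 + 43) + 18 = -3/46 + 18 = 825/46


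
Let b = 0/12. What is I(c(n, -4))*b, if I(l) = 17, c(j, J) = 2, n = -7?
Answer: 0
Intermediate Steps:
b = 0 (b = 0*(1/12) = 0)
I(c(n, -4))*b = 17*0 = 0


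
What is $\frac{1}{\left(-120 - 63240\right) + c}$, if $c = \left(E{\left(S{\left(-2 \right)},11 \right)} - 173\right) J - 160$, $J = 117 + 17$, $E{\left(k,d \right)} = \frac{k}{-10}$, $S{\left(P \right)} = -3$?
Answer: $- \frac{5}{433309} \approx -1.1539 \cdot 10^{-5}$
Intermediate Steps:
$E{\left(k,d \right)} = - \frac{k}{10}$ ($E{\left(k,d \right)} = k \left(- \frac{1}{10}\right) = - \frac{k}{10}$)
$J = 134$
$c = - \frac{116509}{5}$ ($c = \left(\left(- \frac{1}{10}\right) \left(-3\right) - 173\right) 134 - 160 = \left(\frac{3}{10} - 173\right) 134 - 160 = \left(- \frac{1727}{10}\right) 134 - 160 = - \frac{115709}{5} - 160 = - \frac{116509}{5} \approx -23302.0$)
$\frac{1}{\left(-120 - 63240\right) + c} = \frac{1}{\left(-120 - 63240\right) - \frac{116509}{5}} = \frac{1}{-63360 - \frac{116509}{5}} = \frac{1}{- \frac{433309}{5}} = - \frac{5}{433309}$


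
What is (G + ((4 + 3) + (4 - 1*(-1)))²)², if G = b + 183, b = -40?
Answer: 82369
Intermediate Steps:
G = 143 (G = -40 + 183 = 143)
(G + ((4 + 3) + (4 - 1*(-1)))²)² = (143 + ((4 + 3) + (4 - 1*(-1)))²)² = (143 + (7 + (4 + 1))²)² = (143 + (7 + 5)²)² = (143 + 12²)² = (143 + 144)² = 287² = 82369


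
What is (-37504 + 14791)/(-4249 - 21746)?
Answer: 7571/8665 ≈ 0.87374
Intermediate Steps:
(-37504 + 14791)/(-4249 - 21746) = -22713/(-25995) = -22713*(-1/25995) = 7571/8665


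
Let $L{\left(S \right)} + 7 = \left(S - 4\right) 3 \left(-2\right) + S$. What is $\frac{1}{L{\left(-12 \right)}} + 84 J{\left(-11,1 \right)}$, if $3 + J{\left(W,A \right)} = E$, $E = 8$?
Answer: $\frac{32341}{77} \approx 420.01$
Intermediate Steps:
$J{\left(W,A \right)} = 5$ ($J{\left(W,A \right)} = -3 + 8 = 5$)
$L{\left(S \right)} = 17 - 5 S$ ($L{\left(S \right)} = -7 + \left(\left(S - 4\right) 3 \left(-2\right) + S\right) = -7 + \left(\left(-4 + S\right) 3 \left(-2\right) + S\right) = -7 + \left(\left(-12 + 3 S\right) \left(-2\right) + S\right) = -7 - \left(-24 + 5 S\right) = 17 - 5 S$)
$\frac{1}{L{\left(-12 \right)}} + 84 J{\left(-11,1 \right)} = \frac{1}{17 - -60} + 84 \cdot 5 = \frac{1}{17 + 60} + 420 = \frac{1}{77} + 420 = \frac{32341}{77}$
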